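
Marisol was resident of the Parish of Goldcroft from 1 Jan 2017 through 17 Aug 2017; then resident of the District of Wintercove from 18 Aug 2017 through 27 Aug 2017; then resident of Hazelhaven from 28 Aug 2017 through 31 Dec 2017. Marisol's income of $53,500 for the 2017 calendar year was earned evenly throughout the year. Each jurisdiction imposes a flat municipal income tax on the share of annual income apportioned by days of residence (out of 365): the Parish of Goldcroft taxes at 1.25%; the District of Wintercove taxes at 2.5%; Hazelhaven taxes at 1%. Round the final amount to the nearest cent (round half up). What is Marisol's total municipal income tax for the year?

The Parish of Goldcroft, 1 Jan – 17 Aug 2017: 229 days → $53,500 × 1.25% × 229/365 = $419.5719
The District of Wintercove, 18 Aug – 27 Aug 2017: 10 days → $53,500 × 2.5% × 10/365 = $36.6438
Hazelhaven, 28 Aug – 31 Dec 2017: 126 days → $53,500 × 1% × 126/365 = $184.6849
Total = $640.9007

$640.90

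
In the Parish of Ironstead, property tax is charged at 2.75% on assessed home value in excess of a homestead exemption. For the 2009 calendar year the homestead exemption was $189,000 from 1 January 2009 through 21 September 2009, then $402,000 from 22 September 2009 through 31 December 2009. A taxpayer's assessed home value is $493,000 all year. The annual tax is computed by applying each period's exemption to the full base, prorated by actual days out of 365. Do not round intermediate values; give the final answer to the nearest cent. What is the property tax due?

$6,739.16

1 January – 21 September 2009: 264 days, exemption $189,000 → ($493,000 − $189,000) × 2.75% × 264/365 = $6,046.6849
22 September – 31 December 2009: 101 days, exemption $402,000 → ($493,000 − $402,000) × 2.75% × 101/365 = $692.4726
Total = $6,739.1575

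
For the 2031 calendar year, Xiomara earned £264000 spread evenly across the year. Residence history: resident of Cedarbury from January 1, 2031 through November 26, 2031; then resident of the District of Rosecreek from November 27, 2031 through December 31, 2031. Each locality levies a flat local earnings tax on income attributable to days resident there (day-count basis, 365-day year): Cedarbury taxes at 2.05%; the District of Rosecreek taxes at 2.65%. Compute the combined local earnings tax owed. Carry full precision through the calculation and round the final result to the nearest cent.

Cedarbury, January 1 – November 26, 2031: 330 days → £264000 × 2.05% × 330/365 = £4893.0411
The District of Rosecreek, November 27 – December 31, 2031: 35 days → £264000 × 2.65% × 35/365 = £670.8493
Total = £5563.8904

£5563.89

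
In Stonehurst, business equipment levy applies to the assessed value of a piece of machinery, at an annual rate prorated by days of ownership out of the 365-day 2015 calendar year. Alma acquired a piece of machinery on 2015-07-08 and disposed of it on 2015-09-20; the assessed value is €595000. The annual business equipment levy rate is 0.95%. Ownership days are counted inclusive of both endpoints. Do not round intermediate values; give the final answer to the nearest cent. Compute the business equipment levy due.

Days held (2015-07-08 to 2015-09-20): 75 out of 365
Tax = €595000 × 0.95% × 75/365 = €1161.4726

€1161.47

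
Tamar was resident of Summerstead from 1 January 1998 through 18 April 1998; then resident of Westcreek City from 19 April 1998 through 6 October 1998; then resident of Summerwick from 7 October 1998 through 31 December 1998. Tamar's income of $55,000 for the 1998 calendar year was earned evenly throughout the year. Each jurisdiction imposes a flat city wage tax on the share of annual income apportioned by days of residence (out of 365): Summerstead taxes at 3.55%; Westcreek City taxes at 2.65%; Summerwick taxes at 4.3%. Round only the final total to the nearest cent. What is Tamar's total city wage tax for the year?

$1,817.79

Summerstead, 1 January – 18 April 1998: 108 days → $55,000 × 3.55% × 108/365 = $577.7260
Westcreek City, 19 April – 6 October 1998: 171 days → $55,000 × 2.65% × 171/365 = $682.8288
Summerwick, 7 October – 31 December 1998: 86 days → $55,000 × 4.3% × 86/365 = $557.2329
Total = $1,817.7877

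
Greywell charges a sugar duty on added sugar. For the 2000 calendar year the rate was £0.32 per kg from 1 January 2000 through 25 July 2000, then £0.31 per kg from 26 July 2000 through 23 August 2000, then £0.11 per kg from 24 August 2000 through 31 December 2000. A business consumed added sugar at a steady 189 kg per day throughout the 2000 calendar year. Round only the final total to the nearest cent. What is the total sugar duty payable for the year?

£16921.17

1 January – 25 July 2000: 207 days × 189 kg/day = 39,123 kg at £0.32/kg → £12519.36
26 July – 23 August 2000: 29 days × 189 kg/day = 5,481 kg at £0.31/kg → £1699.11
24 August – 31 December 2000: 130 days × 189 kg/day = 24,570 kg at £0.11/kg → £2702.70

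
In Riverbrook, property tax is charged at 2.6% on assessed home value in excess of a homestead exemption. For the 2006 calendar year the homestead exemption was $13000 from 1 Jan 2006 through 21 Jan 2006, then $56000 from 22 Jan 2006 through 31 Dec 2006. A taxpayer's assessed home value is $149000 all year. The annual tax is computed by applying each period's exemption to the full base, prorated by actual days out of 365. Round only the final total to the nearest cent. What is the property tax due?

1 Jan – 21 Jan 2006: 21 days, exemption $13000 → ($149000 − $13000) × 2.6% × 21/365 = $203.4411
22 Jan – 31 Dec 2006: 344 days, exemption $56000 → ($149000 − $56000) × 2.6% × 344/365 = $2278.8822
Total = $2482.3233

$2482.32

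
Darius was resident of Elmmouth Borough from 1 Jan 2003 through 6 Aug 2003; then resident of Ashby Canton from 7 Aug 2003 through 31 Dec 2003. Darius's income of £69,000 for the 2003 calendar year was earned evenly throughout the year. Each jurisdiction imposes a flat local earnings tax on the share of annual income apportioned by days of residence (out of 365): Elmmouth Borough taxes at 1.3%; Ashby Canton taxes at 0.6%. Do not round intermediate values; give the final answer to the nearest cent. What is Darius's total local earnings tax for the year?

Elmmouth Borough, 1 Jan – 6 Aug 2003: 218 days → £69,000 × 1.3% × 218/365 = £535.7425
Ashby Canton, 7 Aug – 31 Dec 2003: 147 days → £69,000 × 0.6% × 147/365 = £166.7342
Total = £702.4767

£702.48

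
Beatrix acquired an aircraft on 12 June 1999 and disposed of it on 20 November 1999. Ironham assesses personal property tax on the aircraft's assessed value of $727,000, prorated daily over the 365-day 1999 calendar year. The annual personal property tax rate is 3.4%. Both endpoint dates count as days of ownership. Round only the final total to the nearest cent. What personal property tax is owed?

Days held (12 June – 20 November 1999): 162 out of 365
Tax = $727,000 × 3.4% × 162/365 = $10,970.7288

$10,970.73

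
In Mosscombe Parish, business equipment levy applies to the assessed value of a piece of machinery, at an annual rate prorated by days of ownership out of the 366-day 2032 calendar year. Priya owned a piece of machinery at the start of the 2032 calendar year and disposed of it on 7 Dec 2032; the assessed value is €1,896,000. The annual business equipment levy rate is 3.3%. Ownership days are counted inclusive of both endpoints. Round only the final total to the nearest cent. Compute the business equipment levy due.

€58,465.18

Days held (1 Jan – 7 Dec 2032): 342 out of 366
Tax = €1,896,000 × 3.3% × 342/366 = €58,465.1803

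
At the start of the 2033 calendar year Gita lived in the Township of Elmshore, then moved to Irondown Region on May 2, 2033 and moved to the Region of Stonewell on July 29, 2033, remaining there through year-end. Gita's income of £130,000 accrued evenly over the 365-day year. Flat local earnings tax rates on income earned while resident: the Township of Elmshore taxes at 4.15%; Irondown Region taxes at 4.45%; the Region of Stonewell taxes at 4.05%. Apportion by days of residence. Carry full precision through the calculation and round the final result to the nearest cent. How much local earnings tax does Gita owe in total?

The Township of Elmshore, January 1 – May 1, 2033: 121 days → £130,000 × 4.15% × 121/365 = £1,788.4795
Irondown Region, May 2 – July 28, 2033: 88 days → £130,000 × 4.45% × 88/365 = £1,394.7397
The Region of Stonewell, July 29 – December 31, 2033: 156 days → £130,000 × 4.05% × 156/365 = £2,250.2466
Total = £5,433.4658

£5,433.47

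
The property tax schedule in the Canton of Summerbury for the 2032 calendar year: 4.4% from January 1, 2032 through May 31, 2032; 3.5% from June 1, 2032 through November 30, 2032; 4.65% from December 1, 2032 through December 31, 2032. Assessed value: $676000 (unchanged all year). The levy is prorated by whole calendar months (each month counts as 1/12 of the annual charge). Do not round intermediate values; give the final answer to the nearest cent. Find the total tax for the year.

January 1 – May 31, 2032: 5 months at 4.4% → $676000 × 4.4% × 5/12 = $12393.3333
June 1 – November 30, 2032: 6 months at 3.5% → $676000 × 3.5% × 6/12 = $11830.0000
December 1 – December 31, 2032: 1 month at 4.65% → $676000 × 4.65% × 1/12 = $2619.5000
Total = $26842.8333

$26842.83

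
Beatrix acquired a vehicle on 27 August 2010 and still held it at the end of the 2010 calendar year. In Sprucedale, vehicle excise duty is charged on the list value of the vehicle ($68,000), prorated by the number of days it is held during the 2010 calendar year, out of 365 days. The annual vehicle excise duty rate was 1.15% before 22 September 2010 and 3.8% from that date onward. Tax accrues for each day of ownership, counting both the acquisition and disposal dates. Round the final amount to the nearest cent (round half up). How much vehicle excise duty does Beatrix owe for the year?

$770.73

27 August – 21 September 2010: 26 days at 1.15% → $68,000 × 1.15% × 26/365 = $55.7041
22 September – 31 December 2010: 101 days at 3.8% → $68,000 × 3.8% × 101/365 = $715.0247
Total = $770.7288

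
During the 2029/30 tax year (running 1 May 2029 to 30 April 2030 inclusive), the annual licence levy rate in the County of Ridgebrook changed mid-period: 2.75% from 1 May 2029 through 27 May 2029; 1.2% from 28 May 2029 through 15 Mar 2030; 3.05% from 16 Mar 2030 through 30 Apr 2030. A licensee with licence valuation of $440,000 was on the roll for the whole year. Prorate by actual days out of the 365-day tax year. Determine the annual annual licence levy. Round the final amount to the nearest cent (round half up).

$6,810.36

1 May – 27 May 2029: 27 days at 2.75% → $440,000 × 2.75% × 27/365 = $895.0685
28 May 2029 – 15 Mar 2030: 292 days at 1.2% → $440,000 × 1.2% × 292/365 = $4,224.0000
16 Mar – 30 Apr 2030: 46 days at 3.05% → $440,000 × 3.05% × 46/365 = $1,691.2877
Total = $6,810.3562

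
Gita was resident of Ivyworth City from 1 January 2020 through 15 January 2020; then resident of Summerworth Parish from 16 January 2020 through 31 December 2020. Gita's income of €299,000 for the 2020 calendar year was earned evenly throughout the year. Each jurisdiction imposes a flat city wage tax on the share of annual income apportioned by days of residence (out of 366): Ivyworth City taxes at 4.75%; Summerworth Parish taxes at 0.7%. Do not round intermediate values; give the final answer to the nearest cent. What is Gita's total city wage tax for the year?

€2,589.29

Ivyworth City, 1 January – 15 January 2020: 15 days → €299,000 × 4.75% × 15/366 = €582.0697
Summerworth Parish, 16 January – 31 December 2020: 351 days → €299,000 × 0.7% × 351/366 = €2,007.2213
Total = €2,589.2910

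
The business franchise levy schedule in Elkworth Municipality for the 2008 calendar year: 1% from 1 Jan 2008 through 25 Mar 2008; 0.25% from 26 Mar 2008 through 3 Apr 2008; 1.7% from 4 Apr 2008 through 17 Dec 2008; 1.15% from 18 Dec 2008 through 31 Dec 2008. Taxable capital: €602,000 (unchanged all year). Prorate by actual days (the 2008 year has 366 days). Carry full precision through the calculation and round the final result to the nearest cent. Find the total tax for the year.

1 Jan – 25 Mar 2008: 85 days at 1% → €602,000 × 1% × 85/366 = €1,398.0874
26 Mar – 3 Apr 2008: 9 days at 0.25% → €602,000 × 0.25% × 9/366 = €37.0082
4 Apr – 17 Dec 2008: 258 days at 1.7% → €602,000 × 1.7% × 258/366 = €7,214.1311
18 Dec – 31 Dec 2008: 14 days at 1.15% → €602,000 × 1.15% × 14/366 = €264.8142
Total = €8,914.0410

€8,914.04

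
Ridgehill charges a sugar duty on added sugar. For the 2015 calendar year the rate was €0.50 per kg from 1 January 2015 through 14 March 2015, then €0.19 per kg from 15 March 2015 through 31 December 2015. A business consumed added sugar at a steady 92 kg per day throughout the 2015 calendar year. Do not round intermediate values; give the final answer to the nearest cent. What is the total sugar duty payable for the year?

€8462.16

1 January – 14 March 2015: 73 days × 92 kg/day = 6,716 kg at €0.50/kg → €3358.00
15 March – 31 December 2015: 292 days × 92 kg/day = 26,864 kg at €0.19/kg → €5104.16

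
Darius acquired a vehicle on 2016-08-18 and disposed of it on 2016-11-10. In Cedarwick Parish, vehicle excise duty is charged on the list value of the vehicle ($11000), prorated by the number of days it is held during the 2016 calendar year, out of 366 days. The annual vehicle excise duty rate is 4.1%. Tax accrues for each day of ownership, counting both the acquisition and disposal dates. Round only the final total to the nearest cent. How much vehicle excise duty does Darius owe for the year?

Days held (2016-08-18 to 2016-11-10): 85 out of 366
Tax = $11000 × 4.1% × 85/366 = $104.7404

$104.74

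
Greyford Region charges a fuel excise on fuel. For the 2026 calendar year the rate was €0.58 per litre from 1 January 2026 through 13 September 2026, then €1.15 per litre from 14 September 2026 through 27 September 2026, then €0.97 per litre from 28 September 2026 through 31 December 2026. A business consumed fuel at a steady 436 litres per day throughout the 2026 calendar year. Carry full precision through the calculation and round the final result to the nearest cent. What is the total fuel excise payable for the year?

1 January – 13 September 2026: 256 days × 436 litres/day = 111,616 litres at €0.58/litre → €64,737.28
14 September – 27 September 2026: 14 days × 436 litres/day = 6,104 litres at €1.15/litre → €7,019.60
28 September – 31 December 2026: 95 days × 436 litres/day = 41,420 litres at €0.97/litre → €40,177.40

€111,934.28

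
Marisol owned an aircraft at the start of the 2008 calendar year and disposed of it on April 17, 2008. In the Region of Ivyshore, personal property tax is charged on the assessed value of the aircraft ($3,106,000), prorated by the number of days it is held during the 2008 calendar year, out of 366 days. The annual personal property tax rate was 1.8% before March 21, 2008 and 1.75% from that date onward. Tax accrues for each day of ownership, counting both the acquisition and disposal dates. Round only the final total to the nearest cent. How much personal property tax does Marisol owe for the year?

$16,378.63

January 1 – March 20, 2008: 80 days at 1.8% → $3,106,000 × 1.8% × 80/366 = $12,220.3279
March 21 – April 17, 2008: 28 days at 1.75% → $3,106,000 × 1.75% × 28/366 = $4,158.3060
Total = $16,378.6339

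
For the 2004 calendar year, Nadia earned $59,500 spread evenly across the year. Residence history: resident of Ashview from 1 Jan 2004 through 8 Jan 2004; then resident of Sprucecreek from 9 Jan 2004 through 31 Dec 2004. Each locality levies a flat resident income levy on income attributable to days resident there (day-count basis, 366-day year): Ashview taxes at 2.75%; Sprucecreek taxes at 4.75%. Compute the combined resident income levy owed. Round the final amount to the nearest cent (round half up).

$2,800.24

Ashview, 1 Jan – 8 Jan 2004: 8 days → $59,500 × 2.75% × 8/366 = $35.7650
Sprucecreek, 9 Jan – 31 Dec 2004: 358 days → $59,500 × 4.75% × 358/366 = $2,764.4740
Total = $2,800.2391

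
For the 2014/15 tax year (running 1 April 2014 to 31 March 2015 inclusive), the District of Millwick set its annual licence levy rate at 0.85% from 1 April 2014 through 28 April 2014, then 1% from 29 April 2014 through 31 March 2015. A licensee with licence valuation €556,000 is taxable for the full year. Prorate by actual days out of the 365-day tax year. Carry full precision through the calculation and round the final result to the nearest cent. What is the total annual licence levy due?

€5,496.02

1 April – 28 April 2014: 28 days at 0.85% → €556,000 × 0.85% × 28/365 = €362.5425
29 April 2014 – 31 March 2015: 337 days at 1% → €556,000 × 1% × 337/365 = €5,133.4795
Total = €5,496.0219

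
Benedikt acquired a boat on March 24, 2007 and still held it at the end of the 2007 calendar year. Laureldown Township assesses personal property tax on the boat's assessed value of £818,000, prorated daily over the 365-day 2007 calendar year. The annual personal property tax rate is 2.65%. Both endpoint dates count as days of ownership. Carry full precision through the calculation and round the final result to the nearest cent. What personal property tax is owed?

£16,807.10

Days held (March 24 – December 31, 2007): 283 out of 365
Tax = £818,000 × 2.65% × 283/365 = £16,807.0986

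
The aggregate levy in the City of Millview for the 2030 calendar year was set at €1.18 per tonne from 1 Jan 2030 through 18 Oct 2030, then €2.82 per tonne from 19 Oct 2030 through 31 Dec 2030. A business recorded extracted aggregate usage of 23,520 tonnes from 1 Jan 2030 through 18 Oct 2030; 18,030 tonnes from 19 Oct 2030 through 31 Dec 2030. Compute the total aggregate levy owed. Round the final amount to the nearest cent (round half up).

€78598.20

1 Jan – 18 Oct 2030: 23,520 tonnes at €1.18/tonne → €27753.60
19 Oct – 31 Dec 2030: 18,030 tonnes at €2.82/tonne → €50844.60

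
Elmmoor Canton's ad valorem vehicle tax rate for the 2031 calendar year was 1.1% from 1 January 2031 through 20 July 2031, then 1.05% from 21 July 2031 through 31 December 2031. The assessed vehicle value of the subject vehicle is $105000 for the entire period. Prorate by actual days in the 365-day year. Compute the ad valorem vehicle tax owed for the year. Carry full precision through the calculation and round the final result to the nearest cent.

$1131.41

1 January – 20 July 2031: 201 days at 1.1% → $105000 × 1.1% × 201/365 = $636.0411
21 July – 31 December 2031: 164 days at 1.05% → $105000 × 1.05% × 164/365 = $495.3699
Total = $1131.4110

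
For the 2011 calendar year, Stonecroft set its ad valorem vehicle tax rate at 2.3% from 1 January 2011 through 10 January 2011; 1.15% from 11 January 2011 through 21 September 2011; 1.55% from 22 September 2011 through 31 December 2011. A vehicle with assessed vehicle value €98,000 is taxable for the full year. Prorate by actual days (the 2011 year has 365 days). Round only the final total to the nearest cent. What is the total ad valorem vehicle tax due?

1 January – 10 January 2011: 10 days at 2.3% → €98,000 × 2.3% × 10/365 = €61.7534
11 January – 21 September 2011: 254 days at 1.15% → €98,000 × 1.15% × 254/365 = €784.2685
22 September – 31 December 2011: 101 days at 1.55% → €98,000 × 1.55% × 101/365 = €420.3260
Total = €1,266.3479

€1,266.35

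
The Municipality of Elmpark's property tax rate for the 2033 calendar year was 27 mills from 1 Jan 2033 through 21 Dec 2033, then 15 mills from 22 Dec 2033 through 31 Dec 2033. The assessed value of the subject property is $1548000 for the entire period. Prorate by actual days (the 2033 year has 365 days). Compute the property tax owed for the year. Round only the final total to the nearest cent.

$41287.07

1 Jan – 21 Dec 2033: 355 days at 27 mills → $1548000 × 2.7% × 355/365 = $40650.9041
22 Dec – 31 Dec 2033: 10 days at 15 mills → $1548000 × 1.5% × 10/365 = $636.1644
Total = $41287.0685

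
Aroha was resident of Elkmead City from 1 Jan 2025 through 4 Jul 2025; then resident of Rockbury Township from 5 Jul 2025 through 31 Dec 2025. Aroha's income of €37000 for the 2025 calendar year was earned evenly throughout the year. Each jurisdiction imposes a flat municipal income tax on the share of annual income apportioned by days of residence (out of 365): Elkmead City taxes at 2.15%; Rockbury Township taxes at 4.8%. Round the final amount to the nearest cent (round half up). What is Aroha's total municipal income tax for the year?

€1279.03

Elkmead City, 1 Jan – 4 Jul 2025: 185 days → €37000 × 2.15% × 185/365 = €403.1986
Rockbury Township, 5 Jul – 31 Dec 2025: 180 days → €37000 × 4.8% × 180/365 = €875.8356
Total = €1279.0342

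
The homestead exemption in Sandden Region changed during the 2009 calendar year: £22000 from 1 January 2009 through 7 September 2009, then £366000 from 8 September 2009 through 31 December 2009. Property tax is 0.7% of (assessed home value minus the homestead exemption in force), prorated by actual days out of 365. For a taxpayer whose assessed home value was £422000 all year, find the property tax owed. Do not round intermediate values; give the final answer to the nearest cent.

£2041.32

1 January – 7 September 2009: 250 days, exemption £22000 → (£422000 − £22000) × 0.7% × 250/365 = £1917.8082
8 September – 31 December 2009: 115 days, exemption £366000 → (£422000 − £366000) × 0.7% × 115/365 = £123.5068
Total = £2041.3151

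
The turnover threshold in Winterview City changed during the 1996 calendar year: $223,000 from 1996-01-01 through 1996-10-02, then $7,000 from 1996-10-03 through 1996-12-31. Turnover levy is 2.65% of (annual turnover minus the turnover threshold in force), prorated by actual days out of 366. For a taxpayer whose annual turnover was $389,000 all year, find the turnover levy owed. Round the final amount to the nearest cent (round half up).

$5,806.54

1996-01-01 to 1996-10-02: 276 days, exemption $223,000 → ($389,000 − $223,000) × 2.65% × 276/366 = $3,317.2787
1996-10-03 to 1996-12-31: 90 days, exemption $7,000 → ($389,000 − $7,000) × 2.65% × 90/366 = $2,489.2623
Total = $5,806.5410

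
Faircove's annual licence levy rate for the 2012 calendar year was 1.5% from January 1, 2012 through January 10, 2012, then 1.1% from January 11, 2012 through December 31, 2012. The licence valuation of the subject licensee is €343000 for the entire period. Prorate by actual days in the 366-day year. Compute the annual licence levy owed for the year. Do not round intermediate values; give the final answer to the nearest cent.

January 1 – January 10, 2012: 10 days at 1.5% → €343000 × 1.5% × 10/366 = €140.5738
January 11 – December 31, 2012: 356 days at 1.1% → €343000 × 1.1% × 356/366 = €3669.9126
Total = €3810.4863

€3810.49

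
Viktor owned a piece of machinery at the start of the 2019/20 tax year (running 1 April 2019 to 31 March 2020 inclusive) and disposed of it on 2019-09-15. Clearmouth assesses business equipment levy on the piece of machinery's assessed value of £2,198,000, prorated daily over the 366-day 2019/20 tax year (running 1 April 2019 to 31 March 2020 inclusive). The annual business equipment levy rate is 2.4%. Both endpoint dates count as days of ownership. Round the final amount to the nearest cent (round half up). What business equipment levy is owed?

£24,214.03

Days held (2019-04-01 to 2019-09-15): 168 out of 366
Tax = £2,198,000 × 2.4% × 168/366 = £24,214.0328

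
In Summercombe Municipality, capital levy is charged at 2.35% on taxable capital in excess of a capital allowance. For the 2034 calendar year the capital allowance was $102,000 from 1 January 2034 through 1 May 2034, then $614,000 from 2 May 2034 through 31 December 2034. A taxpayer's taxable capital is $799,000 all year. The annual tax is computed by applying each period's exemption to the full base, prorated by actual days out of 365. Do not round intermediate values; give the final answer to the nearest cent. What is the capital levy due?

$8,336.19

1 January – 1 May 2034: 121 days, exemption $102,000 → ($799,000 − $102,000) × 2.35% × 121/365 = $5,429.9164
2 May – 31 December 2034: 244 days, exemption $614,000 → ($799,000 − $614,000) × 2.35% × 244/365 = $2,906.2740
Total = $8,336.1904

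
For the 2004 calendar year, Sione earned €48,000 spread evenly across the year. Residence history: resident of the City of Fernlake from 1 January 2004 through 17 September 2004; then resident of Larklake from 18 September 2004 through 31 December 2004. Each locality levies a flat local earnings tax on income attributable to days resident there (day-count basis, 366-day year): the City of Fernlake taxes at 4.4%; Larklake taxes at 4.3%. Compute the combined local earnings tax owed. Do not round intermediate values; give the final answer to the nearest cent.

The City of Fernlake, 1 January – 17 September 2004: 261 days → €48,000 × 4.4% × 261/366 = €1,506.0984
Larklake, 18 September – 31 December 2004: 105 days → €48,000 × 4.3% × 105/366 = €592.1311
Total = €2,098.2295

€2,098.23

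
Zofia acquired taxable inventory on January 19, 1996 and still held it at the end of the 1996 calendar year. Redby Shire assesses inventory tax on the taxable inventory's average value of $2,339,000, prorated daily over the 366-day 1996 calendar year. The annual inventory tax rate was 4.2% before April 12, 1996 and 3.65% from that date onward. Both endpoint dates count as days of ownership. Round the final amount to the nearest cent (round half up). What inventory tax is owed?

January 19 – April 11, 1996: 84 days at 4.2% → $2,339,000 × 4.2% × 84/366 = $22,546.4262
April 12 – December 31, 1996: 264 days at 3.65% → $2,339,000 × 3.65% × 264/366 = $61,580.8852
Total = $84,127.3115

$84,127.31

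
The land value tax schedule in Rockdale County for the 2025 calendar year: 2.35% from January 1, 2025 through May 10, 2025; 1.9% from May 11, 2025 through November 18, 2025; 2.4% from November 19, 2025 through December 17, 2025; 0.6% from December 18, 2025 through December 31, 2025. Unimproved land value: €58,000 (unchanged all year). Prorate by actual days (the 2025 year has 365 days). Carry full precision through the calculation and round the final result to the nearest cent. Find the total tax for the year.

January 1 – May 10, 2025: 130 days at 2.35% → €58,000 × 2.35% × 130/365 = €485.4521
May 11 – November 18, 2025: 192 days at 1.9% → €58,000 × 1.9% × 192/365 = €579.6822
November 19 – December 17, 2025: 29 days at 2.4% → €58,000 × 2.4% × 29/365 = €110.5973
December 18 – December 31, 2025: 14 days at 0.6% → €58,000 × 0.6% × 14/365 = €13.3479
Total = €1,189.0795

€1,189.08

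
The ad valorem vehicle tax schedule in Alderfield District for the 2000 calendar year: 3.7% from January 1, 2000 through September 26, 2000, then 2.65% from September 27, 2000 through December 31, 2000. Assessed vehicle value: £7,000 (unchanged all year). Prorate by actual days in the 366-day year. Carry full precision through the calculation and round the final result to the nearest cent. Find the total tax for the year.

January 1 – September 26, 2000: 270 days at 3.7% → £7,000 × 3.7% × 270/366 = £191.0656
September 27 – December 31, 2000: 96 days at 2.65% → £7,000 × 2.65% × 96/366 = £48.6557
Total = £239.7213

£239.72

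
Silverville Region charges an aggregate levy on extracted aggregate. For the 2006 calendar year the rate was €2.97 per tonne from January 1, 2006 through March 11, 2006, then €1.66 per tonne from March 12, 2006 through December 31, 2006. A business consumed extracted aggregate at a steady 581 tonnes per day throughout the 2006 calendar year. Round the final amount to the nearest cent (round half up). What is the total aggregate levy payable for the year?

January 1 – March 11, 2006: 70 days × 581 tonnes/day = 40,670 tonnes at €2.97/tonne → €120,789.90
March 12 – December 31, 2006: 295 days × 581 tonnes/day = 171,395 tonnes at €1.66/tonne → €284,515.70

€405,305.60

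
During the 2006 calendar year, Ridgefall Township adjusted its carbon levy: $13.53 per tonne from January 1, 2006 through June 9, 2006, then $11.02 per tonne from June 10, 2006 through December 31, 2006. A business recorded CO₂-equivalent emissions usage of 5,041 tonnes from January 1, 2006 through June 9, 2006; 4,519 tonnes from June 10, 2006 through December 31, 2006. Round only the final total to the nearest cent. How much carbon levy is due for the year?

$118004.11

January 1 – June 9, 2006: 5,041 tonnes at $13.53/tonne → $68204.73
June 10 – December 31, 2006: 4,519 tonnes at $11.02/tonne → $49799.38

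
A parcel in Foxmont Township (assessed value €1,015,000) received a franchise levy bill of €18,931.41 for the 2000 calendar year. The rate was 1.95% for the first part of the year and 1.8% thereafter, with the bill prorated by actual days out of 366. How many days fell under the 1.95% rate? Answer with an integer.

Let d = days at the first rate; then 366 − d days at the second rate.
€1,015,000 × [1.95%·d + 1.8%·(366−d)] / 366 = €18,931.41
Solving gives d = 159, so the new rate took effect on June 8, 2000.

159 days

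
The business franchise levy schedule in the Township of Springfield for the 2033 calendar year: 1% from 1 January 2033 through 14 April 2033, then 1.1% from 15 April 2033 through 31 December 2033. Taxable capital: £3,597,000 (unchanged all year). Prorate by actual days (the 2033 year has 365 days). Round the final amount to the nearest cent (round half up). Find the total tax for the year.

£38,542.10

1 January – 14 April 2033: 104 days at 1% → £3,597,000 × 1% × 104/365 = £10,248.9863
15 April – 31 December 2033: 261 days at 1.1% → £3,597,000 × 1.1% × 261/365 = £28,293.1151
Total = £38,542.1014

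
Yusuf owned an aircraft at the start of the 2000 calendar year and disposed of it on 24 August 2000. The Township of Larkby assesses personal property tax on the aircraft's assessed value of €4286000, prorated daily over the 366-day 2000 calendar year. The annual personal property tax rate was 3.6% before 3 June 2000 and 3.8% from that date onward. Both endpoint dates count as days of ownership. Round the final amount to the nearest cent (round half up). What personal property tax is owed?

1 January – 2 June 2000: 154 days at 3.6% → €4286000 × 3.6% × 154/366 = €64922.3607
3 June – 24 August 2000: 83 days at 3.8% → €4286000 × 3.8% × 83/366 = €36934.5464
Total = €101856.9071

€101856.91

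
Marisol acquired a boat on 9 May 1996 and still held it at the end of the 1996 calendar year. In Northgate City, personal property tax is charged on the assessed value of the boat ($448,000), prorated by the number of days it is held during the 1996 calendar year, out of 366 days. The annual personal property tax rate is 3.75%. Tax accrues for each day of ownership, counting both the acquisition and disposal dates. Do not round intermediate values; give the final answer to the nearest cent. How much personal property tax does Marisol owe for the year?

$10,878.69

Days held (9 May – 31 Dec 1996): 237 out of 366
Tax = $448,000 × 3.75% × 237/366 = $10,878.6885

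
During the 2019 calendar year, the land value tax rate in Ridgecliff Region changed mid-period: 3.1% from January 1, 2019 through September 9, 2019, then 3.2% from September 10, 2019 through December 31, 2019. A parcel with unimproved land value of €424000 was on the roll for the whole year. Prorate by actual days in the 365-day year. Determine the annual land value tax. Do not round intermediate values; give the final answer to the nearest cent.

€13275.27

January 1 – September 9, 2019: 252 days at 3.1% → €424000 × 3.1% × 252/365 = €9074.7616
September 10 – December 31, 2019: 113 days at 3.2% → €424000 × 3.2% × 113/365 = €4200.5041
Total = €13275.2658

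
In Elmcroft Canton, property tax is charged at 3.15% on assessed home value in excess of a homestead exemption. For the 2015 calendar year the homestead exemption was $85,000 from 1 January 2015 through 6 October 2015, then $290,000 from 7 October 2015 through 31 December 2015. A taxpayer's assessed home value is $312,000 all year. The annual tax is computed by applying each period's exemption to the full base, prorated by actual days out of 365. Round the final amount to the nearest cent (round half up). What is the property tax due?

$5,629.01

1 January – 6 October 2015: 279 days, exemption $85,000 → ($312,000 − $85,000) × 3.15% × 279/365 = $5,465.7247
7 October – 31 December 2015: 86 days, exemption $290,000 → ($312,000 − $290,000) × 3.15% × 86/365 = $163.2822
Total = $5,629.0068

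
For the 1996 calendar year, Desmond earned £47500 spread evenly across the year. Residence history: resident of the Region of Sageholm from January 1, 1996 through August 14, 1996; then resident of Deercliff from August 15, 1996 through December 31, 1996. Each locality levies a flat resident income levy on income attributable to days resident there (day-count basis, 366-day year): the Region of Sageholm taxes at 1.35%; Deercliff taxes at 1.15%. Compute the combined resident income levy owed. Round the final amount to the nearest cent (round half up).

The Region of Sageholm, January 1 – August 14, 1996: 227 days → £47500 × 1.35% × 227/366 = £397.7152
Deercliff, August 15 – December 31, 1996: 139 days → £47500 × 1.15% × 139/366 = £207.4556
Total = £605.1708

£605.17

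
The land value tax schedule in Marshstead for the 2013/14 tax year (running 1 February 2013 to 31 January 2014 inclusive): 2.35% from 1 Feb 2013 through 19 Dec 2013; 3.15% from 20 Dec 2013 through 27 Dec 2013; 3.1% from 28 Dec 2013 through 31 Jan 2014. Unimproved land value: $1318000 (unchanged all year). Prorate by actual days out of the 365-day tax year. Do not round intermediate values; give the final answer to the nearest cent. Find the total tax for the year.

1 Feb – 19 Dec 2013: 322 days at 2.35% → $1318000 × 2.35% × 322/365 = $27324.1260
20 Dec – 27 Dec 2013: 8 days at 3.15% → $1318000 × 3.15% × 8/365 = $909.9616
28 Dec 2013 – 31 Jan 2014: 35 days at 3.1% → $1318000 × 3.1% × 35/365 = $3917.8904
Total = $32151.9781

$32151.98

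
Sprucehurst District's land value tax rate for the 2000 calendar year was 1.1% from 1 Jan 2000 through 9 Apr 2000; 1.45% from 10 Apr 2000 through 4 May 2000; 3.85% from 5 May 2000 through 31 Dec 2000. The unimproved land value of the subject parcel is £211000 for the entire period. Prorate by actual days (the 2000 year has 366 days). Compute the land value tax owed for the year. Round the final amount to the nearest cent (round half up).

1 Jan – 9 Apr 2000: 100 days at 1.1% → £211000 × 1.1% × 100/366 = £634.1530
10 Apr – 4 May 2000: 25 days at 1.45% → £211000 × 1.45% × 25/366 = £208.9822
5 May – 31 Dec 2000: 241 days at 3.85% → £211000 × 3.85% × 241/366 = £5349.0806
Total = £6192.2158

£6192.22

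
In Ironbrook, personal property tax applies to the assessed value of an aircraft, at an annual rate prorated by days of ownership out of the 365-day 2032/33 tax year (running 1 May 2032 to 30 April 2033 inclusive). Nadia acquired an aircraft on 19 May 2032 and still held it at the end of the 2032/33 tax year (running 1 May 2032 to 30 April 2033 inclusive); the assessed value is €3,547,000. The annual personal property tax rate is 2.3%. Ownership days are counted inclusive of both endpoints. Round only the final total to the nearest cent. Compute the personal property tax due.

€77,557.83

Days held (19 May 2032 – 30 Apr 2033): 347 out of 365
Tax = €3,547,000 × 2.3% × 347/365 = €77,557.8274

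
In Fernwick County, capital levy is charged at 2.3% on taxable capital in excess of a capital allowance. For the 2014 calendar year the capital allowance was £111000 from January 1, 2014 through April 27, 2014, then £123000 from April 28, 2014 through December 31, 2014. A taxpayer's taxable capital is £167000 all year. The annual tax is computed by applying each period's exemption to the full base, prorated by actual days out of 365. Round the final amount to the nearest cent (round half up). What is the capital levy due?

£1100.47

January 1 – April 27, 2014: 117 days, exemption £111000 → (£167000 − £111000) × 2.3% × 117/365 = £412.8658
April 28 – December 31, 2014: 248 days, exemption £123000 → (£167000 − £123000) × 2.3% × 248/365 = £687.6055
Total = £1100.4712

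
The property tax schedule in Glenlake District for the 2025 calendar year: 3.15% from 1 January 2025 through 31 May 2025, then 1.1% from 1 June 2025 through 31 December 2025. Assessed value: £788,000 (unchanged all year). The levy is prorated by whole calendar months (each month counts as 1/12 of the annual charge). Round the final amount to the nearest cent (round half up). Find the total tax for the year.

1 January – 31 May 2025: 5 months at 3.15% → £788,000 × 3.15% × 5/12 = £10,342.5000
1 June – 31 December 2025: 7 months at 1.1% → £788,000 × 1.1% × 7/12 = £5,056.3333
Total = £15,398.8333

£15,398.83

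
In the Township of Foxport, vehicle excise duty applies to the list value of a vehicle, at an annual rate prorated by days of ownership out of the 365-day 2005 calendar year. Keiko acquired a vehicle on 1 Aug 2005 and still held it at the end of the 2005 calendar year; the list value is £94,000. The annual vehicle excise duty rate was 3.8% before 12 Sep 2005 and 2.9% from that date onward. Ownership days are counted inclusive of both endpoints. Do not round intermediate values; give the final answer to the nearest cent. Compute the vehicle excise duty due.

1 Aug – 11 Sep 2005: 42 days at 3.8% → £94,000 × 3.8% × 42/365 = £411.0247
12 Sep – 31 Dec 2005: 111 days at 2.9% → £94,000 × 2.9% × 111/365 = £829.0027
Total = £1,240.0274

£1,240.03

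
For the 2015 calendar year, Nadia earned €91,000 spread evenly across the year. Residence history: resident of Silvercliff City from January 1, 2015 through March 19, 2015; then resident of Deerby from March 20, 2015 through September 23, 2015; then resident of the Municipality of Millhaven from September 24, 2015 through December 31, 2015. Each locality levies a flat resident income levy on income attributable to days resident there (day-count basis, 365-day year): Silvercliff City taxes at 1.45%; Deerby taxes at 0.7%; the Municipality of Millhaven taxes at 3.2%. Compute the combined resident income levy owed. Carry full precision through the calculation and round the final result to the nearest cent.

€1,399.90

Silvercliff City, January 1 – March 19, 2015: 78 days → €91,000 × 1.45% × 78/365 = €281.9753
Deerby, March 20 – September 23, 2015: 188 days → €91,000 × 0.7% × 188/365 = €328.0986
The Municipality of Millhaven, September 24 – December 31, 2015: 99 days → €91,000 × 3.2% × 99/365 = €789.8301
Total = €1,399.9041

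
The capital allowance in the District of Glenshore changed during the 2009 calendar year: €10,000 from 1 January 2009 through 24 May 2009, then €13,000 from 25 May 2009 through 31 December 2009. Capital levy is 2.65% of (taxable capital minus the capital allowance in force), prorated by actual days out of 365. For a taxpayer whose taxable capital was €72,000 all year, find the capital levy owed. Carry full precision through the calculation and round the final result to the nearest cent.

€1,594.86

1 January – 24 May 2009: 144 days, exemption €10,000 → (€72,000 − €10,000) × 2.65% × 144/365 = €648.1973
25 May – 31 December 2009: 221 days, exemption €13,000 → (€72,000 − €13,000) × 2.65% × 221/365 = €946.6671
Total = €1,594.8644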